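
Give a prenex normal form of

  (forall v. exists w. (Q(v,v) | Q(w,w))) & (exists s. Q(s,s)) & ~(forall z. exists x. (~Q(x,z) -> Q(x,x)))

Rewrite implications/biconditionals: A → B as ¬A ∨ B.
  (forall v. exists w. (Q(v,v) | Q(w,w))) & (exists s. Q(s,s)) & ~(forall z. exists x. (~~Q(x,z) | Q(x,x)))
Move each ¬ inward, flipping quantifiers it crosses:
  (forall v. exists w. (Q(v,v) | Q(w,w))) & (exists s. Q(s,s)) & (exists z. forall x. (~Q(x,z) & ~Q(x,x)))
Pull the quantifiers to the front (each side's bound variable is not free in the other side):
  forall v. exists w. exists s. exists z. forall x. ((Q(v,v) | Q(w,w)) & Q(s,s) & ~Q(x,z) & ~Q(x,x))

forall v. exists w. exists s. exists z. forall x. ((Q(v,v) | Q(w,w)) & Q(s,s) & ~Q(x,z) & ~Q(x,x))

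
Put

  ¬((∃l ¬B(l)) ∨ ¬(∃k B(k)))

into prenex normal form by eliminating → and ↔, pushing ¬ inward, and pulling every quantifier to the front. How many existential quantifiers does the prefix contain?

Move each ¬ inward, flipping quantifiers it crosses:
  (∀l B(l)) ∧ (∃k B(k))
All bound variables are already distinct, so no renaming is needed.
Finally move all quantifiers to the prefix:
  ∀l ∃k (B(l) ∧ B(k))
The prefix is ∀l ∃k: 1 universal, 1 existential.

1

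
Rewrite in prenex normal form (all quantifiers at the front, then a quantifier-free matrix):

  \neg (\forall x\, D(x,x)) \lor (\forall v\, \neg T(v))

\exists x\, \forall v\, (\neg D(x,x) \lor \neg T(v))

Move each ¬ inward, flipping quantifiers it crosses:
  (\exists x\, \neg D(x,x)) \lor (\forall v\, \neg T(v))
Extract every quantifier outward, since the variables are now distinct and don't occur free across branches:
  \exists x\, \forall v\, (\neg D(x,x) \lor \neg T(v))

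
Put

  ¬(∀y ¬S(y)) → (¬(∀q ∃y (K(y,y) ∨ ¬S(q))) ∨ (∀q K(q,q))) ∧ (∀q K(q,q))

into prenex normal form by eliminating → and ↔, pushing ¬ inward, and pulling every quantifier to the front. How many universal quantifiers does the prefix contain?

4

First replace A → B with ¬A ∨ B.
  ¬¬(∀y ¬S(y)) ∨ (¬(∀q ∃y (K(y,y) ∨ ¬S(q))) ∨ (∀q K(q,q))) ∧ (∀q K(q,q))
Move each ¬ inward, flipping quantifiers it crosses:
  (∀y ¬S(y)) ∨ ((∃q ∀y (¬K(y,y) ∧ S(q))) ∨ (∀q K(q,q))) ∧ (∀q K(q,q))
Rename bound variables to avoid capture: y↦z, q↦w, q↦v1.
  (∀y ¬S(y)) ∨ ((∃q ∀z (¬K(z,z) ∧ S(q))) ∨ (∀w K(w,w))) ∧ (∀v1 K(v1,v1))
Pull the quantifiers to the front (each side's bound variable is not free in the other side):
  ∀y ∃q ∀z ∀w ∀v1 (¬S(y) ∨ (¬K(z,z) ∧ S(q) ∨ K(w,w)) ∧ K(v1,v1))
The prefix is ∀y ∃q ∀z ∀w ∀v1: 4 universal, 1 existential.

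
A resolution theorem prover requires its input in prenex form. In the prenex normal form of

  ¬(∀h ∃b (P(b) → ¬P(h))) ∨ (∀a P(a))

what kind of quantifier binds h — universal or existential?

existential

Eliminate → and ↔ using ¬ and ∨.
  ¬(∀h ∃b (¬P(b) ∨ ¬P(h))) ∨ (∀a P(a))
Drive negations inward (¬∀x A ≡ ∃x ¬A, ¬∃x A ≡ ∀x ¬A, De Morgan for ∧/∨):
  (∃h ∀b (P(b) ∧ P(h))) ∨ (∀a P(a))
All bound variables are already distinct, so no renaming is needed.
Extract every quantifier outward, since the variables are now distinct and don't occur free across branches:
  ∃h ∀b ∀a (P(b) ∧ P(h) ∨ P(a))
The quantifier ∀h sits under an odd number of negations (counting the antecedent side of each →), so it flips to ∃h.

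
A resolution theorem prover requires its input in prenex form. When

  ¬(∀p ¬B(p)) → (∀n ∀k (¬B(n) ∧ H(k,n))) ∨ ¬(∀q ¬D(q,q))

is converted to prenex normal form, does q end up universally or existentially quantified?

Eliminate → and ↔ using ¬ and ∨.
  ¬¬(∀p ¬B(p)) ∨ (∀n ∀k (¬B(n) ∧ H(k,n))) ∨ ¬(∀q ¬D(q,q))
Drive negations inward (¬∀x A ≡ ∃x ¬A, ¬∃x A ≡ ∀x ¬A, De Morgan for ∧/∨):
  (∀p ¬B(p)) ∨ (∀n ∀k (¬B(n) ∧ H(k,n))) ∨ (∃q D(q,q))
All bound variables are already distinct, so no renaming is needed.
Finally move all quantifiers to the prefix:
  ∀p ∀n ∀k ∃q (¬B(p) ∨ ¬B(n) ∧ H(k,n) ∨ D(q,q))
The quantifier ∀q sits under an odd number of negations (counting the antecedent side of each →), so it flips to ∃q.

existential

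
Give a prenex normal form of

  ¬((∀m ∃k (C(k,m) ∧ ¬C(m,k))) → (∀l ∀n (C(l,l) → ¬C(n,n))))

∀m ∃k ∃l ∃n (C(k,m) ∧ ¬C(m,k) ∧ C(l,l) ∧ C(n,n))

Rewrite implications/biconditionals: A → B as ¬A ∨ B.
  ¬(¬(∀m ∃k (C(k,m) ∧ ¬C(m,k))) ∨ (∀l ∀n (¬C(l,l) ∨ ¬C(n,n))))
Push ¬ through the quantifiers and connectives to reach negation normal form:
  (∀m ∃k (C(k,m) ∧ ¬C(m,k))) ∧ (∃l ∃n (C(l,l) ∧ C(n,n)))
All bound variables are already distinct, so no renaming is needed.
Pull the quantifiers to the front (each side's bound variable is not free in the other side):
  ∀m ∃k ∃l ∃n (C(k,m) ∧ ¬C(m,k) ∧ C(l,l) ∧ C(n,n))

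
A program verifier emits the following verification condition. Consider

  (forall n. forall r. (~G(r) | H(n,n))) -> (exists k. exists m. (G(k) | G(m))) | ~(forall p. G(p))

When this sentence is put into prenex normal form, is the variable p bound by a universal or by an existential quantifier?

Rewrite implications/biconditionals: A → B as ¬A ∨ B.
  ~(forall n. forall r. (~G(r) | H(n,n))) | (exists k. exists m. (G(k) | G(m))) | ~(forall p. G(p))
Move each ¬ inward, flipping quantifiers it crosses:
  (exists n. exists r. (G(r) & ~H(n,n))) | (exists k. exists m. (G(k) | G(m))) | (exists p. ~G(p))
All bound variables are already distinct, so no renaming is needed.
Finally move all quantifiers to the prefix:
  exists n. exists r. exists k. exists m. exists p. (G(r) & ~H(n,n) | G(k) | G(m) | ~G(p))
The quantifier forall p sits under an odd number of negations (counting the antecedent side of each →), so it flips to exists p.

existential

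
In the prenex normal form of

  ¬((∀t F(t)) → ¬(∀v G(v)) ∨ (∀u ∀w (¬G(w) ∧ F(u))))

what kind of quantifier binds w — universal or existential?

existential

Eliminate → and ↔ using ¬ and ∨.
  ¬(¬(∀t F(t)) ∨ ¬(∀v G(v)) ∨ (∀u ∀w (¬G(w) ∧ F(u))))
Drive negations inward (¬∀x A ≡ ∃x ¬A, ¬∃x A ≡ ∀x ¬A, De Morgan for ∧/∨):
  (∀t F(t)) ∧ (∀v G(v)) ∧ (∃u ∃w (G(w) ∨ ¬F(u)))
All bound variables are already distinct, so no renaming is needed.
Extract every quantifier outward, since the variables are now distinct and don't occur free across branches:
  ∀t ∀v ∃u ∃w (F(t) ∧ G(v) ∧ (G(w) ∨ ¬F(u)))
The quantifier ∀w sits under an odd number of negations (counting the antecedent side of each →), so it flips to ∃w.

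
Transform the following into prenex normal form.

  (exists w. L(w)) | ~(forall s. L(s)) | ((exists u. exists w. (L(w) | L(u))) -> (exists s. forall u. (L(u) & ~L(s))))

exists w. exists s. forall u. forall z1. exists y. forall c. (L(w) | ~L(s) | ~L(z1) & ~L(u) | L(c) & ~L(y))

Eliminate → and ↔ using ¬ and ∨.
  (exists w. L(w)) | ~(forall s. L(s)) | ~(exists u. exists w. (L(w) | L(u))) | (exists s. forall u. (L(u) & ~L(s)))
Drive negations inward (¬∀x A ≡ ∃x ¬A, ¬∃x A ≡ ∀x ¬A, De Morgan for ∧/∨):
  (exists w. L(w)) | (exists s. ~L(s)) | (forall u. forall w. (~L(w) & ~L(u))) | (exists s. forall u. (L(u) & ~L(s)))
Standardize variables apart so no two quantifiers bind the same name: w↦z1, s↦y, u↦c.
  (exists w. L(w)) | (exists s. ~L(s)) | (forall u. forall z1. (~L(z1) & ~L(u))) | (exists y. forall c. (L(c) & ~L(y)))
Finally move all quantifiers to the prefix:
  exists w. exists s. forall u. forall z1. exists y. forall c. (L(w) | ~L(s) | ~L(z1) & ~L(u) | L(c) & ~L(y))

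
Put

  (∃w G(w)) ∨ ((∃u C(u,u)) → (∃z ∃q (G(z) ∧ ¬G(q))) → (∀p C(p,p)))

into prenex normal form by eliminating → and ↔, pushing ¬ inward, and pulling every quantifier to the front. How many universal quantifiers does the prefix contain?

4

Eliminate → and ↔ using ¬ and ∨.
  (∃w G(w)) ∨ ¬(∃u C(u,u)) ∨ ¬(∃z ∃q (G(z) ∧ ¬G(q))) ∨ (∀p C(p,p))
Move each ¬ inward, flipping quantifiers it crosses:
  (∃w G(w)) ∨ (∀u ¬C(u,u)) ∨ (∀z ∀q (¬G(z) ∨ G(q))) ∨ (∀p C(p,p))
All bound variables are already distinct, so no renaming is needed.
Pull the quantifiers to the front (each side's bound variable is not free in the other side):
  ∃w ∀u ∀z ∀q ∀p (G(w) ∨ ¬C(u,u) ∨ ¬G(z) ∨ G(q) ∨ C(p,p))
The prefix is ∃w ∀u ∀z ∀q ∀p: 4 universal, 1 existential.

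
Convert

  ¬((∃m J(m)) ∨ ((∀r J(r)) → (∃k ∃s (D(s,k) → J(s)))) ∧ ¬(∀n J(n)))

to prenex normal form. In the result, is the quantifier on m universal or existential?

universal

Rewrite implications/biconditionals: A → B as ¬A ∨ B.
  ¬((∃m J(m)) ∨ (¬(∀r J(r)) ∨ (∃k ∃s (¬D(s,k) ∨ J(s)))) ∧ ¬(∀n J(n)))
Push ¬ through the quantifiers and connectives to reach negation normal form:
  (∀m ¬J(m)) ∧ ((∀r J(r)) ∧ (∀k ∀s (D(s,k) ∧ ¬J(s))) ∨ (∀n J(n)))
Finally move all quantifiers to the prefix:
  ∀m ∀r ∀k ∀s ∀n (¬J(m) ∧ (J(r) ∧ D(s,k) ∧ ¬J(s) ∨ J(n)))
The quantifier ∃m sits under an odd number of negations (counting the antecedent side of each →), so it flips to ∀m.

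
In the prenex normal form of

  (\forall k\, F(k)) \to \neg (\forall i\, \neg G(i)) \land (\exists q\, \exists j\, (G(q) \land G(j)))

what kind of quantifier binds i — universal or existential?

existential

Rewrite implications/biconditionals: A → B as ¬A ∨ B.
  \neg (\forall k\, F(k)) \lor \neg (\forall i\, \neg G(i)) \land (\exists q\, \exists j\, (G(q) \land G(j)))
Push ¬ through the quantifiers and connectives to reach negation normal form:
  (\exists k\, \neg F(k)) \lor (\exists i\, G(i)) \land (\exists q\, \exists j\, (G(q) \land G(j)))
Extract every quantifier outward, since the variables are now distinct and don't occur free across branches:
  \exists k\, \exists i\, \exists q\, \exists j\, (\neg F(k) \lor G(i) \land G(q) \land G(j))
The quantifier \forall i sits under an odd number of negations (counting the antecedent side of each →), so it flips to \exists i.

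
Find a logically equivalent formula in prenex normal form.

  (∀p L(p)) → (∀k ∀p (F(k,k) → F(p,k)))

∃p ∀k ∀s (¬L(p) ∨ ¬F(k,k) ∨ F(s,k))

Eliminate → and ↔ using ¬ and ∨.
  ¬(∀p L(p)) ∨ (∀k ∀p (¬F(k,k) ∨ F(p,k)))
Push ¬ through the quantifiers and connectives to reach negation normal form:
  (∃p ¬L(p)) ∨ (∀k ∀p (¬F(k,k) ∨ F(p,k)))
Rename bound variables to avoid capture: p↦s.
  (∃p ¬L(p)) ∨ (∀k ∀s (¬F(k,k) ∨ F(s,k)))
Extract every quantifier outward, since the variables are now distinct and don't occur free across branches:
  ∃p ∀k ∀s (¬L(p) ∨ ¬F(k,k) ∨ F(s,k))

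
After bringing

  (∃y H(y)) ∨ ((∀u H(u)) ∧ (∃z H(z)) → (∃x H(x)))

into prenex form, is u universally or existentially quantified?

Eliminate → and ↔ using ¬ and ∨.
  (∃y H(y)) ∨ ¬((∀u H(u)) ∧ (∃z H(z))) ∨ (∃x H(x))
Move each ¬ inward, flipping quantifiers it crosses:
  (∃y H(y)) ∨ (∃u ¬H(u)) ∨ (∀z ¬H(z)) ∨ (∃x H(x))
Pull the quantifiers to the front (each side's bound variable is not free in the other side):
  ∃y ∃u ∀z ∃x (H(y) ∨ ¬H(u) ∨ ¬H(z) ∨ H(x))
The quantifier ∀u sits under an odd number of negations (counting the antecedent side of each →), so it flips to ∃u.

existential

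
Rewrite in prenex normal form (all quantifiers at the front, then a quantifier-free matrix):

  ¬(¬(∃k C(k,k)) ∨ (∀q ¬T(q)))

Move each ¬ inward, flipping quantifiers it crosses:
  (∃k C(k,k)) ∧ (∃q T(q))
Extract every quantifier outward, since the variables are now distinct and don't occur free across branches:
  ∃k ∃q (C(k,k) ∧ T(q))

∃k ∃q (C(k,k) ∧ T(q))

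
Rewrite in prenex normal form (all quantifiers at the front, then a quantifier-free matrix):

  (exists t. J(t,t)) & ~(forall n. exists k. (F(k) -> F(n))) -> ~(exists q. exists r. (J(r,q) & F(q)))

Eliminate → and ↔ using ¬ and ∨.
  ~((exists t. J(t,t)) & ~(forall n. exists k. (~F(k) | F(n)))) | ~(exists q. exists r. (J(r,q) & F(q)))
Drive negations inward (¬∀x A ≡ ∃x ¬A, ¬∃x A ≡ ∀x ¬A, De Morgan for ∧/∨):
  (forall t. ~J(t,t)) | (forall n. exists k. (~F(k) | F(n))) | (forall q. forall r. (~J(r,q) | ~F(q)))
Pull the quantifiers to the front (each side's bound variable is not free in the other side):
  forall t. forall n. exists k. forall q. forall r. (~J(t,t) | ~F(k) | F(n) | ~J(r,q) | ~F(q))

forall t. forall n. exists k. forall q. forall r. (~J(t,t) | ~F(k) | F(n) | ~J(r,q) | ~F(q))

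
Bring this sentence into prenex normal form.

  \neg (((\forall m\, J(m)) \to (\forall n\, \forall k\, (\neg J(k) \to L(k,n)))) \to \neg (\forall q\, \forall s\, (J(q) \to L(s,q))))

\exists m\, \forall n\, \forall k\, \forall q\, \forall s\, ((\neg J(m) \lor J(k) \lor L(k,n)) \land (\neg J(q) \lor L(s,q)))

Eliminate → and ↔ using ¬ and ∨.
  \neg (\neg (\neg (\forall m\, J(m)) \lor (\forall n\, \forall k\, (\neg \neg J(k) \lor L(k,n)))) \lor \neg (\forall q\, \forall s\, (\neg J(q) \lor L(s,q))))
Push ¬ through the quantifiers and connectives to reach negation normal form:
  ((\exists m\, \neg J(m)) \lor (\forall n\, \forall k\, (J(k) \lor L(k,n)))) \land (\forall q\, \forall s\, (\neg J(q) \lor L(s,q)))
All bound variables are already distinct, so no renaming is needed.
Finally move all quantifiers to the prefix:
  \exists m\, \forall n\, \forall k\, \forall q\, \forall s\, ((\neg J(m) \lor J(k) \lor L(k,n)) \land (\neg J(q) \lor L(s,q)))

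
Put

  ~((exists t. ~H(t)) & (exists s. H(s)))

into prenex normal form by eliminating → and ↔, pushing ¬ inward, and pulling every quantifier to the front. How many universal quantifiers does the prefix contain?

2

Move each ¬ inward, flipping quantifiers it crosses:
  (forall t. H(t)) | (forall s. ~H(s))
All bound variables are already distinct, so no renaming is needed.
Finally move all quantifiers to the prefix:
  forall t. forall s. (H(t) | ~H(s))
The prefix is forall t forall s: 2 universal, 0 existential.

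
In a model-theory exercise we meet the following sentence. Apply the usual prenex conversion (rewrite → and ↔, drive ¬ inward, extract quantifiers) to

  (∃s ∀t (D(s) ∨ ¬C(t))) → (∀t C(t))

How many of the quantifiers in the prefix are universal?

2

Rewrite implications/biconditionals: A → B as ¬A ∨ B.
  ¬(∃s ∀t (D(s) ∨ ¬C(t))) ∨ (∀t C(t))
Drive negations inward (¬∀x A ≡ ∃x ¬A, ¬∃x A ≡ ∀x ¬A, De Morgan for ∧/∨):
  (∀s ∃t (¬D(s) ∧ C(t))) ∨ (∀t C(t))
Rename bound variables to avoid capture: t↦u.
  (∀s ∃t (¬D(s) ∧ C(t))) ∨ (∀u C(u))
Finally move all quantifiers to the prefix:
  ∀s ∃t ∀u (¬D(s) ∧ C(t) ∨ C(u))
The prefix is ∀s ∃t ∀u: 2 universal, 1 existential.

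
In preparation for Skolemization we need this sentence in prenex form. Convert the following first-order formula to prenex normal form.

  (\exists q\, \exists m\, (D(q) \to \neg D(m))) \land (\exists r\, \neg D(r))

Eliminate → and ↔ using ¬ and ∨.
  (\exists q\, \exists m\, (\neg D(q) \lor \neg D(m))) \land (\exists r\, \neg D(r))
All bound variables are already distinct, so no renaming is needed.
Extract every quantifier outward, since the variables are now distinct and don't occur free across branches:
  \exists q\, \exists m\, \exists r\, ((\neg D(q) \lor \neg D(m)) \land \neg D(r))

\exists q\, \exists m\, \exists r\, ((\neg D(q) \lor \neg D(m)) \land \neg D(r))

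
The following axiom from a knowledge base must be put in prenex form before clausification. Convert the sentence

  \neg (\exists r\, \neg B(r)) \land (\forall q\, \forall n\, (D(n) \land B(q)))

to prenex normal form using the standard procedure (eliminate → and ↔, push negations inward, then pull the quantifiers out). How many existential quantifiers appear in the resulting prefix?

Drive negations inward (¬∀x A ≡ ∃x ¬A, ¬∃x A ≡ ∀x ¬A, De Morgan for ∧/∨):
  (\forall r\, B(r)) \land (\forall q\, \forall n\, (D(n) \land B(q)))
All bound variables are already distinct, so no renaming is needed.
Pull the quantifiers to the front (each side's bound variable is not free in the other side):
  \forall r\, \forall q\, \forall n\, (B(r) \land D(n) \land B(q))
The prefix is \forall r \forall q \forall n: 3 universal, 0 existential.

0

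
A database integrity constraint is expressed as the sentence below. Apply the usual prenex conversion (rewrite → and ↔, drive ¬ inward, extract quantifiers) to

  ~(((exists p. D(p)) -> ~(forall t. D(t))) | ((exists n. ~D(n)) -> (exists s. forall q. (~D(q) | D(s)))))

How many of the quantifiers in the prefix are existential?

First replace A → B with ¬A ∨ B.
  ~(~(exists p. D(p)) | ~(forall t. D(t)) | ~(exists n. ~D(n)) | (exists s. forall q. (~D(q) | D(s))))
Move each ¬ inward, flipping quantifiers it crosses:
  (exists p. D(p)) & (forall t. D(t)) & (exists n. ~D(n)) & (forall s. exists q. (D(q) & ~D(s)))
Pull the quantifiers to the front (each side's bound variable is not free in the other side):
  exists p. forall t. exists n. forall s. exists q. (D(p) & D(t) & ~D(n) & D(q) & ~D(s))
The prefix is exists p forall t exists n forall s exists q: 2 universal, 3 existential.

3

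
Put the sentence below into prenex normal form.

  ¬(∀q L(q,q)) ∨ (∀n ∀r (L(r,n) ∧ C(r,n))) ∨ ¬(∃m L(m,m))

∃q ∀n ∀r ∀m (¬L(q,q) ∨ L(r,n) ∧ C(r,n) ∨ ¬L(m,m))

Drive negations inward (¬∀x A ≡ ∃x ¬A, ¬∃x A ≡ ∀x ¬A, De Morgan for ∧/∨):
  (∃q ¬L(q,q)) ∨ (∀n ∀r (L(r,n) ∧ C(r,n))) ∨ (∀m ¬L(m,m))
Finally move all quantifiers to the prefix:
  ∃q ∀n ∀r ∀m (¬L(q,q) ∨ L(r,n) ∧ C(r,n) ∨ ¬L(m,m))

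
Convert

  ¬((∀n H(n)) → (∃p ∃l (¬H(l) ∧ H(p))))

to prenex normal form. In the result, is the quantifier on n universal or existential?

universal

Eliminate → and ↔ using ¬ and ∨.
  ¬(¬(∀n H(n)) ∨ (∃p ∃l (¬H(l) ∧ H(p))))
Move each ¬ inward, flipping quantifiers it crosses:
  (∀n H(n)) ∧ (∀p ∀l (H(l) ∨ ¬H(p)))
All bound variables are already distinct, so no renaming is needed.
Extract every quantifier outward, since the variables are now distinct and don't occur free across branches:
  ∀n ∀p ∀l (H(n) ∧ (H(l) ∨ ¬H(p)))
The quantifier ∀n sits under an even number of negations (counting the antecedent side of each →), so it remains universal.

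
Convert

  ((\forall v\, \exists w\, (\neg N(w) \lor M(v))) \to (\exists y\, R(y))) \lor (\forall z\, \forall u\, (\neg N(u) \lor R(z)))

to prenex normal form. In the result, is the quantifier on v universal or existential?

Eliminate → and ↔ using ¬ and ∨.
  \neg (\forall v\, \exists w\, (\neg N(w) \lor M(v))) \lor (\exists y\, R(y)) \lor (\forall z\, \forall u\, (\neg N(u) \lor R(z)))
Push ¬ through the quantifiers and connectives to reach negation normal form:
  (\exists v\, \forall w\, (N(w) \land \neg M(v))) \lor (\exists y\, R(y)) \lor (\forall z\, \forall u\, (\neg N(u) \lor R(z)))
Extract every quantifier outward, since the variables are now distinct and don't occur free across branches:
  \exists v\, \forall w\, \exists y\, \forall z\, \forall u\, (N(w) \land \neg M(v) \lor R(y) \lor \neg N(u) \lor R(z))
The quantifier \forall v sits under an odd number of negations (counting the antecedent side of each →), so it flips to \exists v.

existential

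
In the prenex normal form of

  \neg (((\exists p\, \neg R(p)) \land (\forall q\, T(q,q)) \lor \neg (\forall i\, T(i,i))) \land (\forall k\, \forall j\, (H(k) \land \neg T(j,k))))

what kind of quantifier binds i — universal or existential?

Drive negations inward (¬∀x A ≡ ∃x ¬A, ¬∃x A ≡ ∀x ¬A, De Morgan for ∧/∨):
  ((\forall p\, R(p)) \lor (\exists q\, \neg T(q,q))) \land (\forall i\, T(i,i)) \lor (\exists k\, \exists j\, (\neg H(k) \lor T(j,k)))
Extract every quantifier outward, since the variables are now distinct and don't occur free across branches:
  \forall p\, \exists q\, \forall i\, \exists k\, \exists j\, ((R(p) \lor \neg T(q,q)) \land T(i,i) \lor \neg H(k) \lor T(j,k))
The quantifier \forall i sits under an even number of negations, so it remains universal.

universal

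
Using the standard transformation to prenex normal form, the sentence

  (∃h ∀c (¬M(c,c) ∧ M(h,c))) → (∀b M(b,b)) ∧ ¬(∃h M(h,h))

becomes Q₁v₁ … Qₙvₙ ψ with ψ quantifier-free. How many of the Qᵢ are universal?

Rewrite implications/biconditionals: A → B as ¬A ∨ B.
  ¬(∃h ∀c (¬M(c,c) ∧ M(h,c))) ∨ (∀b M(b,b)) ∧ ¬(∃h M(h,h))
Drive negations inward (¬∀x A ≡ ∃x ¬A, ¬∃x A ≡ ∀x ¬A, De Morgan for ∧/∨):
  (∀h ∃c (M(c,c) ∨ ¬M(h,c))) ∨ (∀b M(b,b)) ∧ (∀h ¬M(h,h))
Rename bound variables to avoid capture: h↦y.
  (∀h ∃c (M(c,c) ∨ ¬M(h,c))) ∨ (∀b M(b,b)) ∧ (∀y ¬M(y,y))
Pull the quantifiers to the front (each side's bound variable is not free in the other side):
  ∀h ∃c ∀b ∀y (M(c,c) ∨ ¬M(h,c) ∨ M(b,b) ∧ ¬M(y,y))
The prefix is ∀h ∃c ∀b ∀y: 3 universal, 1 existential.

3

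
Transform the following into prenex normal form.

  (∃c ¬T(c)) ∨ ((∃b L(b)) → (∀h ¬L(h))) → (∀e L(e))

∀c ∃b ∃h ∀e (T(c) ∧ L(b) ∧ L(h) ∨ L(e))

Rewrite implications/biconditionals: A → B as ¬A ∨ B.
  ¬((∃c ¬T(c)) ∨ ¬(∃b L(b)) ∨ (∀h ¬L(h))) ∨ (∀e L(e))
Drive negations inward (¬∀x A ≡ ∃x ¬A, ¬∃x A ≡ ∀x ¬A, De Morgan for ∧/∨):
  (∀c T(c)) ∧ (∃b L(b)) ∧ (∃h L(h)) ∨ (∀e L(e))
All bound variables are already distinct, so no renaming is needed.
Extract every quantifier outward, since the variables are now distinct and don't occur free across branches:
  ∀c ∃b ∃h ∀e (T(c) ∧ L(b) ∧ L(h) ∨ L(e))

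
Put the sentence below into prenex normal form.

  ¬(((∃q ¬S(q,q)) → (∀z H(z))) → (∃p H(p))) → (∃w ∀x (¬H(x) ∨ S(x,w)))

∃q ∃z ∃p ∃w ∀x (¬S(q,q) ∧ ¬H(z) ∨ H(p) ∨ ¬H(x) ∨ S(x,w))

Eliminate → and ↔ using ¬ and ∨.
  ¬¬(¬(¬(∃q ¬S(q,q)) ∨ (∀z H(z))) ∨ (∃p H(p))) ∨ (∃w ∀x (¬H(x) ∨ S(x,w)))
Drive negations inward (¬∀x A ≡ ∃x ¬A, ¬∃x A ≡ ∀x ¬A, De Morgan for ∧/∨):
  (∃q ¬S(q,q)) ∧ (∃z ¬H(z)) ∨ (∃p H(p)) ∨ (∃w ∀x (¬H(x) ∨ S(x,w)))
All bound variables are already distinct, so no renaming is needed.
Pull the quantifiers to the front (each side's bound variable is not free in the other side):
  ∃q ∃z ∃p ∃w ∀x (¬S(q,q) ∧ ¬H(z) ∨ H(p) ∨ ¬H(x) ∨ S(x,w))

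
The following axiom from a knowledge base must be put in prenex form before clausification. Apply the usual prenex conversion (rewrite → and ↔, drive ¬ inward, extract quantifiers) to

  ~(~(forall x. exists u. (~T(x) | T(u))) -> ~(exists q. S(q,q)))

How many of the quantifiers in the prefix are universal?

Rewrite implications/biconditionals: A → B as ¬A ∨ B.
  ~(~~(forall x. exists u. (~T(x) | T(u))) | ~(exists q. S(q,q)))
Move each ¬ inward, flipping quantifiers it crosses:
  (exists x. forall u. (T(x) & ~T(u))) & (exists q. S(q,q))
Pull the quantifiers to the front (each side's bound variable is not free in the other side):
  exists x. forall u. exists q. (T(x) & ~T(u) & S(q,q))
The prefix is exists x forall u exists q: 1 universal, 2 existential.

1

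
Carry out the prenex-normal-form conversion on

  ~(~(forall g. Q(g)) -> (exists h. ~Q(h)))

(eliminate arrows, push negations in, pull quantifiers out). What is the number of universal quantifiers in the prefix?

Rewrite implications/biconditionals: A → B as ¬A ∨ B.
  ~(~~(forall g. Q(g)) | (exists h. ~Q(h)))
Move each ¬ inward, flipping quantifiers it crosses:
  (exists g. ~Q(g)) & (forall h. Q(h))
All bound variables are already distinct, so no renaming is needed.
Finally move all quantifiers to the prefix:
  exists g. forall h. (~Q(g) & Q(h))
The prefix is exists g forall h: 1 universal, 1 existential.

1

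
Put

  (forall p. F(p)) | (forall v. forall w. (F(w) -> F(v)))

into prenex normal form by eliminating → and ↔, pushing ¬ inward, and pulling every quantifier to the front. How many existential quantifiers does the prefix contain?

First replace A → B with ¬A ∨ B.
  (forall p. F(p)) | (forall v. forall w. (~F(w) | F(v)))
All bound variables are already distinct, so no renaming is needed.
Extract every quantifier outward, since the variables are now distinct and don't occur free across branches:
  forall p. forall v. forall w. (F(p) | ~F(w) | F(v))
The prefix is forall p forall v forall w: 3 universal, 0 existential.

0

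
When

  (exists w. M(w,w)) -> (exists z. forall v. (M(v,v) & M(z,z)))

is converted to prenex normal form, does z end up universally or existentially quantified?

existential

Eliminate → and ↔ using ¬ and ∨.
  ~(exists w. M(w,w)) | (exists z. forall v. (M(v,v) & M(z,z)))
Drive negations inward (¬∀x A ≡ ∃x ¬A, ¬∃x A ≡ ∀x ¬A, De Morgan for ∧/∨):
  (forall w. ~M(w,w)) | (exists z. forall v. (M(v,v) & M(z,z)))
All bound variables are already distinct, so no renaming is needed.
Finally move all quantifiers to the prefix:
  forall w. exists z. forall v. (~M(w,w) | M(v,v) & M(z,z))
The quantifier exists z sits under an even number of negations (counting the antecedent side of each →), so it remains existential.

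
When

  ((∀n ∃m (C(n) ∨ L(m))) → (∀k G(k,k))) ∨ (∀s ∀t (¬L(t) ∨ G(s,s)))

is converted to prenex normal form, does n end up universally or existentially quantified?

Rewrite implications/biconditionals: A → B as ¬A ∨ B.
  ¬(∀n ∃m (C(n) ∨ L(m))) ∨ (∀k G(k,k)) ∨ (∀s ∀t (¬L(t) ∨ G(s,s)))
Move each ¬ inward, flipping quantifiers it crosses:
  (∃n ∀m (¬C(n) ∧ ¬L(m))) ∨ (∀k G(k,k)) ∨ (∀s ∀t (¬L(t) ∨ G(s,s)))
All bound variables are already distinct, so no renaming is needed.
Pull the quantifiers to the front (each side's bound variable is not free in the other side):
  ∃n ∀m ∀k ∀s ∀t (¬C(n) ∧ ¬L(m) ∨ G(k,k) ∨ ¬L(t) ∨ G(s,s))
The quantifier ∀n sits under an odd number of negations (counting the antecedent side of each →), so it flips to ∃n.

existential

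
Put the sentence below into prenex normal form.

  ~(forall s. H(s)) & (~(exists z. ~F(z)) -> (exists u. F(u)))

exists s. exists z. exists u. (~H(s) & (~F(z) | F(u)))

Eliminate → and ↔ using ¬ and ∨.
  ~(forall s. H(s)) & (~~(exists z. ~F(z)) | (exists u. F(u)))
Push ¬ through the quantifiers and connectives to reach negation normal form:
  (exists s. ~H(s)) & ((exists z. ~F(z)) | (exists u. F(u)))
All bound variables are already distinct, so no renaming is needed.
Finally move all quantifiers to the prefix:
  exists s. exists z. exists u. (~H(s) & (~F(z) | F(u)))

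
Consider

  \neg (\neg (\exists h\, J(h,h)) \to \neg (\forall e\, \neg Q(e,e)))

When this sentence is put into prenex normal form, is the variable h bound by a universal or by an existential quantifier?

Rewrite implications/biconditionals: A → B as ¬A ∨ B.
  \neg (\neg \neg (\exists h\, J(h,h)) \lor \neg (\forall e\, \neg Q(e,e)))
Move each ¬ inward, flipping quantifiers it crosses:
  (\forall h\, \neg J(h,h)) \land (\forall e\, \neg Q(e,e))
All bound variables are already distinct, so no renaming is needed.
Extract every quantifier outward, since the variables are now distinct and don't occur free across branches:
  \forall h\, \forall e\, (\neg J(h,h) \land \neg Q(e,e))
The quantifier \exists h sits under an odd number of negations (counting the antecedent side of each →), so it flips to \forall h.

universal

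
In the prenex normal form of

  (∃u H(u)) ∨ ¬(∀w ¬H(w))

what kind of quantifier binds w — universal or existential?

existential

Drive negations inward (¬∀x A ≡ ∃x ¬A, ¬∃x A ≡ ∀x ¬A, De Morgan for ∧/∨):
  (∃u H(u)) ∨ (∃w H(w))
Extract every quantifier outward, since the variables are now distinct and don't occur free across branches:
  ∃u ∃w (H(u) ∨ H(w))
The quantifier ∀w sits under an odd number of negations, so it flips to ∃w.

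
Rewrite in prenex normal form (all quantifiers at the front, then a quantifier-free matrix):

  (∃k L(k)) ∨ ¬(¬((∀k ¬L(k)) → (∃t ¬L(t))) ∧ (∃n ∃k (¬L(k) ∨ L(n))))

∃k ∃x ∃t ∀n ∀v (L(k) ∨ L(x) ∨ ¬L(t) ∨ L(v) ∧ ¬L(n))

Eliminate → and ↔ using ¬ and ∨.
  (∃k L(k)) ∨ ¬(¬(¬(∀k ¬L(k)) ∨ (∃t ¬L(t))) ∧ (∃n ∃k (¬L(k) ∨ L(n))))
Move each ¬ inward, flipping quantifiers it crosses:
  (∃k L(k)) ∨ (∃k L(k)) ∨ (∃t ¬L(t)) ∨ (∀n ∀k (L(k) ∧ ¬L(n)))
Give each quantifier a distinct variable: k↦x, k↦v.
  (∃k L(k)) ∨ (∃x L(x)) ∨ (∃t ¬L(t)) ∨ (∀n ∀v (L(v) ∧ ¬L(n)))
Finally move all quantifiers to the prefix:
  ∃k ∃x ∃t ∀n ∀v (L(k) ∨ L(x) ∨ ¬L(t) ∨ L(v) ∧ ¬L(n))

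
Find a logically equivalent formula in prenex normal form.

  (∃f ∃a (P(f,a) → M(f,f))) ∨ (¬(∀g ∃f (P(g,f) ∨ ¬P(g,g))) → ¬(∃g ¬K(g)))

Eliminate → and ↔ using ¬ and ∨.
  (∃f ∃a (¬P(f,a) ∨ M(f,f))) ∨ ¬¬(∀g ∃f (P(g,f) ∨ ¬P(g,g))) ∨ ¬(∃g ¬K(g))
Push ¬ through the quantifiers and connectives to reach negation normal form:
  (∃f ∃a (¬P(f,a) ∨ M(f,f))) ∨ (∀g ∃f (P(g,f) ∨ ¬P(g,g))) ∨ (∀g K(g))
Standardize variables apart so no two quantifiers bind the same name: f↦w1, g↦p.
  (∃f ∃a (¬P(f,a) ∨ M(f,f))) ∨ (∀g ∃w1 (P(g,w1) ∨ ¬P(g,g))) ∨ (∀p K(p))
Extract every quantifier outward, since the variables are now distinct and don't occur free across branches:
  ∃f ∃a ∀g ∃w1 ∀p (¬P(f,a) ∨ M(f,f) ∨ P(g,w1) ∨ ¬P(g,g) ∨ K(p))

∃f ∃a ∀g ∃w1 ∀p (¬P(f,a) ∨ M(f,f) ∨ P(g,w1) ∨ ¬P(g,g) ∨ K(p))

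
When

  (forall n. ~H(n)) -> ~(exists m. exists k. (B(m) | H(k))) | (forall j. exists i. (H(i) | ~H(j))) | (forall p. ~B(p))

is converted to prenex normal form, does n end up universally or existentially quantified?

First replace A → B with ¬A ∨ B.
  ~(forall n. ~H(n)) | ~(exists m. exists k. (B(m) | H(k))) | (forall j. exists i. (H(i) | ~H(j))) | (forall p. ~B(p))
Move each ¬ inward, flipping quantifiers it crosses:
  (exists n. H(n)) | (forall m. forall k. (~B(m) & ~H(k))) | (forall j. exists i. (H(i) | ~H(j))) | (forall p. ~B(p))
All bound variables are already distinct, so no renaming is needed.
Pull the quantifiers to the front (each side's bound variable is not free in the other side):
  exists n. forall m. forall k. forall j. exists i. forall p. (H(n) | ~B(m) & ~H(k) | H(i) | ~H(j) | ~B(p))
The quantifier forall n sits under an odd number of negations (counting the antecedent side of each →), so it flips to exists n.

existential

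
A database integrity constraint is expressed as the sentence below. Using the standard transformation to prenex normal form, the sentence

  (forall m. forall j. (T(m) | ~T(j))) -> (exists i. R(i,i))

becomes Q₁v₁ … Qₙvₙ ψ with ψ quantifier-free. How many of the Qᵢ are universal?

0

Rewrite implications/biconditionals: A → B as ¬A ∨ B.
  ~(forall m. forall j. (T(m) | ~T(j))) | (exists i. R(i,i))
Move each ¬ inward, flipping quantifiers it crosses:
  (exists m. exists j. (~T(m) & T(j))) | (exists i. R(i,i))
Pull the quantifiers to the front (each side's bound variable is not free in the other side):
  exists m. exists j. exists i. (~T(m) & T(j) | R(i,i))
The prefix is exists m exists j exists i: 0 universal, 3 existential.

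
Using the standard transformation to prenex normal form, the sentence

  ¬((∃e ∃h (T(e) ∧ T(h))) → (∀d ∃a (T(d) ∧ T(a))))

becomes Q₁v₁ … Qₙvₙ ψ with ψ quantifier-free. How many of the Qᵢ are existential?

3

Eliminate → and ↔ using ¬ and ∨.
  ¬(¬(∃e ∃h (T(e) ∧ T(h))) ∨ (∀d ∃a (T(d) ∧ T(a))))
Drive negations inward (¬∀x A ≡ ∃x ¬A, ¬∃x A ≡ ∀x ¬A, De Morgan for ∧/∨):
  (∃e ∃h (T(e) ∧ T(h))) ∧ (∃d ∀a (¬T(d) ∨ ¬T(a)))
Pull the quantifiers to the front (each side's bound variable is not free in the other side):
  ∃e ∃h ∃d ∀a (T(e) ∧ T(h) ∧ (¬T(d) ∨ ¬T(a)))
The prefix is ∃e ∃h ∃d ∀a: 1 universal, 3 existential.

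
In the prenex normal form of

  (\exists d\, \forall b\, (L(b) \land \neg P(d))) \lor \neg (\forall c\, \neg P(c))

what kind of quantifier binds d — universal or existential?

Move each ¬ inward, flipping quantifiers it crosses:
  (\exists d\, \forall b\, (L(b) \land \neg P(d))) \lor (\exists c\, P(c))
Pull the quantifiers to the front (each side's bound variable is not free in the other side):
  \exists d\, \forall b\, \exists c\, (L(b) \land \neg P(d) \lor P(c))
The quantifier \exists d sits under an even number of negations, so it remains existential.

existential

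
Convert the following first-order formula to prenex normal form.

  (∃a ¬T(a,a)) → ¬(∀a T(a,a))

First replace A → B with ¬A ∨ B.
  ¬(∃a ¬T(a,a)) ∨ ¬(∀a T(a,a))
Push ¬ through the quantifiers and connectives to reach negation normal form:
  (∀a T(a,a)) ∨ (∃a ¬T(a,a))
Rename bound variables to avoid capture: a↦p.
  (∀a T(a,a)) ∨ (∃p ¬T(p,p))
Extract every quantifier outward, since the variables are now distinct and don't occur free across branches:
  ∀a ∃p (T(a,a) ∨ ¬T(p,p))

∀a ∃p (T(a,a) ∨ ¬T(p,p))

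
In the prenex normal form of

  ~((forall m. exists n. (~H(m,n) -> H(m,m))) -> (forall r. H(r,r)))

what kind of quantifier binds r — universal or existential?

existential

Rewrite implications/biconditionals: A → B as ¬A ∨ B.
  ~(~(forall m. exists n. (~~H(m,n) | H(m,m))) | (forall r. H(r,r)))
Move each ¬ inward, flipping quantifiers it crosses:
  (forall m. exists n. (H(m,n) | H(m,m))) & (exists r. ~H(r,r))
Pull the quantifiers to the front (each side's bound variable is not free in the other side):
  forall m. exists n. exists r. ((H(m,n) | H(m,m)) & ~H(r,r))
The quantifier forall r sits under an odd number of negations (counting the antecedent side of each →), so it flips to exists r.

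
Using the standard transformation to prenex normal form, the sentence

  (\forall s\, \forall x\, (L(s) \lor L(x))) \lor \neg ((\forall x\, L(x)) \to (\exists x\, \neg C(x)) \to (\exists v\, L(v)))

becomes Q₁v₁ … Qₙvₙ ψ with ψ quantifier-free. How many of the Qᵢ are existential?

Eliminate → and ↔ using ¬ and ∨.
  (\forall s\, \forall x\, (L(s) \lor L(x))) \lor \neg (\neg (\forall x\, L(x)) \lor \neg (\exists x\, \neg C(x)) \lor (\exists v\, L(v)))
Push ¬ through the quantifiers and connectives to reach negation normal form:
  (\forall s\, \forall x\, (L(s) \lor L(x))) \lor (\forall x\, L(x)) \land (\exists x\, \neg C(x)) \land (\forall v\, \neg L(v))
Rename bound variables to avoid capture: x↦y, x↦u1.
  (\forall s\, \forall x\, (L(s) \lor L(x))) \lor (\forall y\, L(y)) \land (\exists u1\, \neg C(u1)) \land (\forall v\, \neg L(v))
Pull the quantifiers to the front (each side's bound variable is not free in the other side):
  \forall s\, \forall x\, \forall y\, \exists u1\, \forall v\, (L(s) \lor L(x) \lor L(y) \land \neg C(u1) \land \neg L(v))
The prefix is \forall s \forall x \forall y \exists u1 \forall v: 4 universal, 1 existential.

1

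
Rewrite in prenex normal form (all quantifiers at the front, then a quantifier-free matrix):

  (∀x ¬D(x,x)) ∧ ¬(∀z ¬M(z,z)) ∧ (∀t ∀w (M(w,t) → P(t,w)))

∀x ∃z ∀t ∀w (¬D(x,x) ∧ M(z,z) ∧ (¬M(w,t) ∨ P(t,w)))

Eliminate → and ↔ using ¬ and ∨.
  (∀x ¬D(x,x)) ∧ ¬(∀z ¬M(z,z)) ∧ (∀t ∀w (¬M(w,t) ∨ P(t,w)))
Drive negations inward (¬∀x A ≡ ∃x ¬A, ¬∃x A ≡ ∀x ¬A, De Morgan for ∧/∨):
  (∀x ¬D(x,x)) ∧ (∃z M(z,z)) ∧ (∀t ∀w (¬M(w,t) ∨ P(t,w)))
All bound variables are already distinct, so no renaming is needed.
Extract every quantifier outward, since the variables are now distinct and don't occur free across branches:
  ∀x ∃z ∀t ∀w (¬D(x,x) ∧ M(z,z) ∧ (¬M(w,t) ∨ P(t,w)))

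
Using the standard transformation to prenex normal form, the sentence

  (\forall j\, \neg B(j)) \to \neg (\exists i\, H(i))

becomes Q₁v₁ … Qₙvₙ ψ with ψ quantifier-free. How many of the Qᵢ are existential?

1

Eliminate → and ↔ using ¬ and ∨.
  \neg (\forall j\, \neg B(j)) \lor \neg (\exists i\, H(i))
Move each ¬ inward, flipping quantifiers it crosses:
  (\exists j\, B(j)) \lor (\forall i\, \neg H(i))
Pull the quantifiers to the front (each side's bound variable is not free in the other side):
  \exists j\, \forall i\, (B(j) \lor \neg H(i))
The prefix is \exists j \forall i: 1 universal, 1 existential.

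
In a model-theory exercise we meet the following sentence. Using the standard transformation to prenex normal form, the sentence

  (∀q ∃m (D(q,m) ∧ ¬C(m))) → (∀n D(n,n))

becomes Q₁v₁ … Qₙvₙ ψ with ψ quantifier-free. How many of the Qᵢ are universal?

2

Rewrite implications/biconditionals: A → B as ¬A ∨ B.
  ¬(∀q ∃m (D(q,m) ∧ ¬C(m))) ∨ (∀n D(n,n))
Push ¬ through the quantifiers and connectives to reach negation normal form:
  (∃q ∀m (¬D(q,m) ∨ C(m))) ∨ (∀n D(n,n))
All bound variables are already distinct, so no renaming is needed.
Finally move all quantifiers to the prefix:
  ∃q ∀m ∀n (¬D(q,m) ∨ C(m) ∨ D(n,n))
The prefix is ∃q ∀m ∀n: 2 universal, 1 existential.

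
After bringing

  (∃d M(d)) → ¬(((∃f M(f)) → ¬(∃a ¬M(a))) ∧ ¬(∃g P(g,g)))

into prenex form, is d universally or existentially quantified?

Rewrite implications/biconditionals: A → B as ¬A ∨ B.
  ¬(∃d M(d)) ∨ ¬((¬(∃f M(f)) ∨ ¬(∃a ¬M(a))) ∧ ¬(∃g P(g,g)))
Push ¬ through the quantifiers and connectives to reach negation normal form:
  (∀d ¬M(d)) ∨ (∃f M(f)) ∧ (∃a ¬M(a)) ∨ (∃g P(g,g))
All bound variables are already distinct, so no renaming is needed.
Pull the quantifiers to the front (each side's bound variable is not free in the other side):
  ∀d ∃f ∃a ∃g (¬M(d) ∨ M(f) ∧ ¬M(a) ∨ P(g,g))
The quantifier ∃d sits under an odd number of negations (counting the antecedent side of each →), so it flips to ∀d.

universal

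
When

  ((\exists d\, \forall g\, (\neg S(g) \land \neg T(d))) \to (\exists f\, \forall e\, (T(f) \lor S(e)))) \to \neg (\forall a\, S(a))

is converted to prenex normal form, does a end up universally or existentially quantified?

First replace A → B with ¬A ∨ B.
  \neg (\neg (\exists d\, \forall g\, (\neg S(g) \land \neg T(d))) \lor (\exists f\, \forall e\, (T(f) \lor S(e)))) \lor \neg (\forall a\, S(a))
Drive negations inward (¬∀x A ≡ ∃x ¬A, ¬∃x A ≡ ∀x ¬A, De Morgan for ∧/∨):
  (\exists d\, \forall g\, (\neg S(g) \land \neg T(d))) \land (\forall f\, \exists e\, (\neg T(f) \land \neg S(e))) \lor (\exists a\, \neg S(a))
All bound variables are already distinct, so no renaming is needed.
Pull the quantifiers to the front (each side's bound variable is not free in the other side):
  \exists d\, \forall g\, \forall f\, \exists e\, \exists a\, (\neg S(g) \land \neg T(d) \land \neg T(f) \land \neg S(e) \lor \neg S(a))
The quantifier \forall a sits under an odd number of negations (counting the antecedent side of each →), so it flips to \exists a.

existential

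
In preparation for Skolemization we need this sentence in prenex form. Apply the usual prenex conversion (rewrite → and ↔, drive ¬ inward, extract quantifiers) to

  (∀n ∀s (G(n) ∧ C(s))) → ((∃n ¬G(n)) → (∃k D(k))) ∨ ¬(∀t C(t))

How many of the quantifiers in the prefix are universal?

1

Rewrite implications/biconditionals: A → B as ¬A ∨ B.
  ¬(∀n ∀s (G(n) ∧ C(s))) ∨ ¬(∃n ¬G(n)) ∨ (∃k D(k)) ∨ ¬(∀t C(t))
Push ¬ through the quantifiers and connectives to reach negation normal form:
  (∃n ∃s (¬G(n) ∨ ¬C(s))) ∨ (∀n G(n)) ∨ (∃k D(k)) ∨ (∃t ¬C(t))
Rename bound variables to avoid capture: n↦z1.
  (∃n ∃s (¬G(n) ∨ ¬C(s))) ∨ (∀z1 G(z1)) ∨ (∃k D(k)) ∨ (∃t ¬C(t))
Finally move all quantifiers to the prefix:
  ∃n ∃s ∀z1 ∃k ∃t (¬G(n) ∨ ¬C(s) ∨ G(z1) ∨ D(k) ∨ ¬C(t))
The prefix is ∃n ∃s ∀z1 ∃k ∃t: 1 universal, 4 existential.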